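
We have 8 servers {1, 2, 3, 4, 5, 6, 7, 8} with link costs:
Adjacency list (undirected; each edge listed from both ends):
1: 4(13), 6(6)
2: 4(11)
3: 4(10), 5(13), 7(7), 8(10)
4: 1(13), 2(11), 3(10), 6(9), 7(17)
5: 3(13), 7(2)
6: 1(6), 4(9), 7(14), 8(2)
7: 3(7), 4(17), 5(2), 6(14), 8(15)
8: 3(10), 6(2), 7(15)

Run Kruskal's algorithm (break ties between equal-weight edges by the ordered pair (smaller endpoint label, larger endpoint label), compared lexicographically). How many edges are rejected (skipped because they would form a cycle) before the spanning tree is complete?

1

Kruskal's algorithm — process edges by increasing weight (ties by edge label):
5—7 (2): add — endpoints in different components.
6—8 (2): add — endpoints in different components.
1—6 (6): add — endpoints in different components.
3—7 (7): add — endpoints in different components.
4—6 (9): add — endpoints in different components.
3—4 (10): add — endpoints in different components.
3—8 (10): skip — 3 and 8 already connected.
2—4 (11): add — endpoints in different components.
Edges rejected before the tree was complete: 1.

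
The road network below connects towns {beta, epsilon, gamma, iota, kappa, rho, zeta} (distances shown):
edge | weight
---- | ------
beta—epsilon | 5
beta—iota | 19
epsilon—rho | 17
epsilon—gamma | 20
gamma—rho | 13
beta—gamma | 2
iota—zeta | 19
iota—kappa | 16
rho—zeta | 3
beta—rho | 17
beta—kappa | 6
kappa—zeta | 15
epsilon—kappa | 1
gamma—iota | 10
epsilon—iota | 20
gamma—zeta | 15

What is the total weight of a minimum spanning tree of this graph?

Grow the tree from iota using Prim:
Step 1: cheapest edge leaving the tree is gamma—iota (10); add gamma.
Step 2: cheapest edge leaving the tree is beta—gamma (2); add beta.
Step 3: cheapest edge leaving the tree is beta—epsilon (5); add epsilon.
Step 4: cheapest edge leaving the tree is epsilon—kappa (1); add kappa.
Step 5: cheapest edge leaving the tree is gamma—rho (13); add rho.
Step 6: cheapest edge leaving the tree is rho—zeta (3); add zeta.
MST edges: gamma—iota, beta—gamma, beta—epsilon, epsilon—kappa, gamma—rho, rho—zeta; total weight 10+2+5+1+13+3 = 34.

34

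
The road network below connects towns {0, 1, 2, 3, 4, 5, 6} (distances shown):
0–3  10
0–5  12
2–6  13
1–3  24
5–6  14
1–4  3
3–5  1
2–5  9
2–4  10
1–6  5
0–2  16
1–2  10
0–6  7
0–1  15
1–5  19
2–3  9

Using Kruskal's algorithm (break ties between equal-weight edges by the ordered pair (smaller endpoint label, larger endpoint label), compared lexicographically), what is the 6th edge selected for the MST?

Sort edges by weight, then run Kruskal:
3–5 (1): add — endpoints in different components.
1–4 (3): add — endpoints in different components.
1–6 (5): add — endpoints in different components.
0–6 (7): add — endpoints in different components.
2–3 (9): add — endpoints in different components.
2–5 (9): skip — 2 and 5 already connected.
0–3 (10): add — endpoints in different components.
The 6th edge added is 0–3.

0-3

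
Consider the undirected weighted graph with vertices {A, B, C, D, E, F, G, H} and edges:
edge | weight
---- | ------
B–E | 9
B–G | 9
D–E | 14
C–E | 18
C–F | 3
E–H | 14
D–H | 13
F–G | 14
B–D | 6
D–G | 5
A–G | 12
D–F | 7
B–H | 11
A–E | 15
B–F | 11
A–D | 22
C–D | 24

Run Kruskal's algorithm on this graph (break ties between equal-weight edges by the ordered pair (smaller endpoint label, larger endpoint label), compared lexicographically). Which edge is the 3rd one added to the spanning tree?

B-D

Kruskal's algorithm — process edges by increasing weight (ties by edge label):
C–F (3): add — endpoints in different components.
D–G (5): add — endpoints in different components.
B–D (6): add — endpoints in different components.
D–F (7): add — endpoints in different components.
B–E (9): add — endpoints in different components.
B–G (9): skip — B and G already connected.
B–F (11): skip — B and F already connected.
B–H (11): add — endpoints in different components.
A–G (12): add — endpoints in different components.
The 3rd edge added is B–D.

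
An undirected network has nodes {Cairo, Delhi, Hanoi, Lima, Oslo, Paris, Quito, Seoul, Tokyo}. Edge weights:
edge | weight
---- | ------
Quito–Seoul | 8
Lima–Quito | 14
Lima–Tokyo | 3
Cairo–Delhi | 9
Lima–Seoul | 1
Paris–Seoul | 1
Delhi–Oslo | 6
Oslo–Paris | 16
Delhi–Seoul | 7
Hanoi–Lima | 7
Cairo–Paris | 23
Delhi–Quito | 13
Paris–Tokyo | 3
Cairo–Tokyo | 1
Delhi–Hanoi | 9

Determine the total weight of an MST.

34

Prim's algorithm from Delhi:
Step 1: cheapest edge leaving the tree is Delhi–Oslo (6); add Oslo.
Step 2: cheapest edge leaving the tree is Delhi–Seoul (7); add Seoul.
Step 3: cheapest edge leaving the tree is Lima–Seoul (1); add Lima.
Step 4: cheapest edge leaving the tree is Paris–Seoul (1); add Paris.
Step 5: cheapest edge leaving the tree is Lima–Tokyo (3); add Tokyo.
Step 6: cheapest edge leaving the tree is Cairo–Tokyo (1); add Cairo.
Step 7: cheapest edge leaving the tree is Hanoi–Lima (7); add Hanoi.
Step 8: cheapest edge leaving the tree is Quito–Seoul (8); add Quito.
MST edges: Delhi–Oslo, Delhi–Seoul, Lima–Seoul, Paris–Seoul, Lima–Tokyo, Cairo–Tokyo, Hanoi–Lima, Quito–Seoul; total weight 6+7+1+1+3+1+7+8 = 34.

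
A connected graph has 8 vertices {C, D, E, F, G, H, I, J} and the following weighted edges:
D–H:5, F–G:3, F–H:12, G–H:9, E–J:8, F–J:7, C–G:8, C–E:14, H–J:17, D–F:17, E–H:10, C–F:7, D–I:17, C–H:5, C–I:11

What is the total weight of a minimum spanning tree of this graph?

Sort edges by weight, then run Kruskal:
F–G (3): add — endpoints in different components.
C–H (5): add — endpoints in different components.
D–H (5): add — endpoints in different components.
C–F (7): add — endpoints in different components.
F–J (7): add — endpoints in different components.
C–G (8): skip — C and G already connected.
E–J (8): add — endpoints in different components.
G–H (9): skip — G and H already connected.
E–H (10): skip — E and H already connected.
C–I (11): add — endpoints in different components.
MST edges: F–G, C–H, D–H, C–F, F–J, E–J, C–I; total weight 3+5+5+7+7+8+11 = 46.

46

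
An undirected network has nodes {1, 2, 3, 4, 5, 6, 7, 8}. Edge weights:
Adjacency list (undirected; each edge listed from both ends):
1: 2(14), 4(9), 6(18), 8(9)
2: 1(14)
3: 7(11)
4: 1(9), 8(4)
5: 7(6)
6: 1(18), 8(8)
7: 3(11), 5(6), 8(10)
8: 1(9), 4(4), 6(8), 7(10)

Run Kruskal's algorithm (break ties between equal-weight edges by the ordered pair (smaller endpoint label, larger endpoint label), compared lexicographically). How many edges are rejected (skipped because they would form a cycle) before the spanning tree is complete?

1

Kruskal's algorithm — process edges by increasing weight (ties by edge label):
4-8 (4): add — endpoints in different components.
5-7 (6): add — endpoints in different components.
6-8 (8): add — endpoints in different components.
1-4 (9): add — endpoints in different components.
1-8 (9): skip — 1 and 8 already connected.
7-8 (10): add — endpoints in different components.
3-7 (11): add — endpoints in different components.
1-2 (14): add — endpoints in different components.
Edges rejected before the tree was complete: 1.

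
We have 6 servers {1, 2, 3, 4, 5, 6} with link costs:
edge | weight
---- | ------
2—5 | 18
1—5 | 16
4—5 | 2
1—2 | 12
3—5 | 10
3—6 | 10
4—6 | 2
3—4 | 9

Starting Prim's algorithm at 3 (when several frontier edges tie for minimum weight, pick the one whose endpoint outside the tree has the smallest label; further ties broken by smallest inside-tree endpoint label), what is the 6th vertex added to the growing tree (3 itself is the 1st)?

Grow the tree from 3 using Prim:
Step 1: cheapest edge leaving the tree is 3—4 (9); add 4.
Step 2: cheapest edge leaving the tree is 4—5 (2); add 5.
Step 3: cheapest edge leaving the tree is 4—6 (2); add 6.
Step 4: cheapest edge leaving the tree is 1—5 (16); add 1.
Step 5: cheapest edge leaving the tree is 1—2 (12); add 2.
Vertex order: 3, 4, 5, 6, 1, 2. The 6th vertex is 2.

2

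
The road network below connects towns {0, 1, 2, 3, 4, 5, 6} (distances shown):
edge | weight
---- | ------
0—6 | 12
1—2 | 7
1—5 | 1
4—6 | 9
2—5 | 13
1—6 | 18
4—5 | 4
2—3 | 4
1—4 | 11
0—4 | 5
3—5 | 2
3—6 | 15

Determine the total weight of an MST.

Prim's algorithm from 4:
Step 1: cheapest edge leaving the tree is 4—5 (4); add 5.
Step 2: cheapest edge leaving the tree is 1—5 (1); add 1.
Step 3: cheapest edge leaving the tree is 3—5 (2); add 3.
Step 4: cheapest edge leaving the tree is 2—3 (4); add 2.
Step 5: cheapest edge leaving the tree is 0—4 (5); add 0.
Step 6: cheapest edge leaving the tree is 4—6 (9); add 6.
MST edges: 4—5, 1—5, 3—5, 2—3, 0—4, 4—6; total weight 4+1+2+4+5+9 = 25.

25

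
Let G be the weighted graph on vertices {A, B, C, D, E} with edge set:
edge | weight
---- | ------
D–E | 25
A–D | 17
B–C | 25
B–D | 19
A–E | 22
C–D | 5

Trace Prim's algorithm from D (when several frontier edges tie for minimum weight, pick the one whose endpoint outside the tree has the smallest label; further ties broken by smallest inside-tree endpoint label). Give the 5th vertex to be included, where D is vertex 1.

Prim's algorithm from D:
Step 1: frontier [C–D 5, A–D 17, B–D 19, D–E 25] → take C–D (5); add C.
Step 2: frontier [B–C 25, A–D 17, B–D 19, D–E 25] → take A–D (17); add A.
Step 3: frontier [A–E 22, B–C 25, B–D 19, D–E 25] → take B–D (19); add B.
Step 4: frontier [A–E 22, D–E 25] → take A–E (22); add E.
Vertex order: D, C, A, B, E. The 5th vertex is E.

E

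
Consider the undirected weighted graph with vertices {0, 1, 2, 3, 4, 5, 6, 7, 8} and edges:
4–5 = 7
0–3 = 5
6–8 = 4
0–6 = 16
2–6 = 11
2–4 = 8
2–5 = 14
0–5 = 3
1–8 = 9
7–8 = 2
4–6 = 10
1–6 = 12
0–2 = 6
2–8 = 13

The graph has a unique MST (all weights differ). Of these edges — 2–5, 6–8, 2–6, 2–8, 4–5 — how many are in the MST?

2

Kruskal's algorithm — process edges by increasing weight (ties by edge label):
7–8 (2): add — endpoints in different components.
0–5 (3): add — endpoints in different components.
6–8 (4): add — endpoints in different components.
0–3 (5): add — endpoints in different components.
0–2 (6): add — endpoints in different components.
4–5 (7): add — endpoints in different components.
2–4 (8): skip — 2 and 4 already connected.
1–8 (9): add — endpoints in different components.
4–6 (10): add — endpoints in different components.
MST edge set: {7–8, 0–5, 6–8, 0–3, 0–2, 4–5, 1–8, 4–6}.
Of the listed edges, {6–8, 4–5} are in the MST → 2.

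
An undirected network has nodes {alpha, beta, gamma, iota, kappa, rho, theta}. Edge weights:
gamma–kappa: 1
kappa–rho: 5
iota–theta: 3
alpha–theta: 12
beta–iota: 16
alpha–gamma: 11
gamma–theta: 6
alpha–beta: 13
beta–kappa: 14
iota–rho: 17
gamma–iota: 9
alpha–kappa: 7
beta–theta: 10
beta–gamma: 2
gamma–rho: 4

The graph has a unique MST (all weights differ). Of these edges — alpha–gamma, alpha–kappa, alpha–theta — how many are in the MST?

1

Kruskal: consider edges lightest-first.
gamma–kappa (1): add — endpoints in different components.
beta–gamma (2): add — endpoints in different components.
iota–theta (3): add — endpoints in different components.
gamma–rho (4): add — endpoints in different components.
kappa–rho (5): skip — kappa and rho already connected.
gamma–theta (6): add — endpoints in different components.
alpha–kappa (7): add — endpoints in different components.
MST edge set: {gamma–kappa, beta–gamma, iota–theta, gamma–rho, gamma–theta, alpha–kappa}.
Of the listed edges, {alpha–kappa} are in the MST → 1.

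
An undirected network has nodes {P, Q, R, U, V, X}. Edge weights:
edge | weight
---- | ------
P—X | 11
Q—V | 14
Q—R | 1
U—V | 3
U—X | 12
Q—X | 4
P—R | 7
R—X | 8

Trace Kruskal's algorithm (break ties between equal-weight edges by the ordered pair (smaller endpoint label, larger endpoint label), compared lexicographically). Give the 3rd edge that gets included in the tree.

Kruskal's algorithm — process edges by increasing weight (ties by edge label):
Q—R (1): add — endpoints in different components.
U—V (3): add — endpoints in different components.
Q—X (4): add — endpoints in different components.
P—R (7): add — endpoints in different components.
R—X (8): skip — X and R already connected.
P—X (11): skip — X and P already connected.
U—X (12): add — endpoints in different components.
The 3rd edge added is Q—X.

Q-X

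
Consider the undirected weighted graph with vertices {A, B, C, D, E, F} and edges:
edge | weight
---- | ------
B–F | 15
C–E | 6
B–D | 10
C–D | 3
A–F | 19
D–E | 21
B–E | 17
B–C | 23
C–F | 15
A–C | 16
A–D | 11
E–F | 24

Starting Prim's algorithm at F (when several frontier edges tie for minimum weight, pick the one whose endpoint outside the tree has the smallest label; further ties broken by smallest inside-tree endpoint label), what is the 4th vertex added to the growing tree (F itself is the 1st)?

Prim, starting at F.
Step 1: frontier [B–F 15, C–F 15, A–F 19, E–F 24] → take B–F (15); add B.
Step 2: frontier [B–D 10, B–E 17, B–C 23, C–F 15, A–F 19, E–F 24] → take B–D (10); add D.
Step 3: frontier [B–E 17, B–C 23, C–D 3, A–D 11, D–E 21, C–F 15, A–F 19, E–F 24] → take C–D (3); add C.
Step 4: frontier [B–E 17, C–E 6, A–C 16, A–D 11, D–E 21, A–F 19, E–F 24] → take C–E (6); add E.
Step 5: frontier [A–C 16, A–D 11, A–F 19] → take A–D (11); add A.
Vertex order: F, B, D, C, E, A. The 4th vertex is C.

C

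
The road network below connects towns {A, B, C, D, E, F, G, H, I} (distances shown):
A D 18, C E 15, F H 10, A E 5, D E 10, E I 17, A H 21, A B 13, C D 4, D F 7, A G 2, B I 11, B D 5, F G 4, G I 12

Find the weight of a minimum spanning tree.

Prim, starting at B.
Step 1: cheapest edge leaving the tree is B D (5); add D.
Step 2: cheapest edge leaving the tree is C D (4); add C.
Step 3: cheapest edge leaving the tree is D F (7); add F.
Step 4: cheapest edge leaving the tree is F G (4); add G.
Step 5: cheapest edge leaving the tree is A G (2); add A.
Step 6: cheapest edge leaving the tree is A E (5); add E.
Step 7: cheapest edge leaving the tree is F H (10); add H.
Step 8: cheapest edge leaving the tree is B I (11); add I.
MST edges: B D, C D, D F, F G, A G, A E, F H, B I; total weight 5+4+7+4+2+5+10+11 = 48.

48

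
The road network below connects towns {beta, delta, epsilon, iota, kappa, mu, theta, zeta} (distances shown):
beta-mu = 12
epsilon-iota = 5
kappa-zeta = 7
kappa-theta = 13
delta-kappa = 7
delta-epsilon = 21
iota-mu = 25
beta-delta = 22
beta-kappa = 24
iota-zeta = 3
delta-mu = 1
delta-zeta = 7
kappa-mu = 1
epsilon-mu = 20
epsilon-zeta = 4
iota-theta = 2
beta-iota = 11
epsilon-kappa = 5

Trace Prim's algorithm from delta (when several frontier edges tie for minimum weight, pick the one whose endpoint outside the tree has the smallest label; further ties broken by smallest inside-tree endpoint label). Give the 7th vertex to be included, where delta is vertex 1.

theta

Prim's algorithm from delta:
Step 1: cheapest edge leaving the tree is delta-mu (1); add mu.
Step 2: cheapest edge leaving the tree is kappa-mu (1); add kappa.
Step 3: cheapest edge leaving the tree is epsilon-kappa (5); add epsilon.
Step 4: cheapest edge leaving the tree is epsilon-zeta (4); add zeta.
Step 5: cheapest edge leaving the tree is iota-zeta (3); add iota.
Step 6: cheapest edge leaving the tree is iota-theta (2); add theta.
Step 7: cheapest edge leaving the tree is beta-iota (11); add beta.
Vertex order: delta, mu, kappa, epsilon, zeta, iota, theta, beta. The 7th vertex is theta.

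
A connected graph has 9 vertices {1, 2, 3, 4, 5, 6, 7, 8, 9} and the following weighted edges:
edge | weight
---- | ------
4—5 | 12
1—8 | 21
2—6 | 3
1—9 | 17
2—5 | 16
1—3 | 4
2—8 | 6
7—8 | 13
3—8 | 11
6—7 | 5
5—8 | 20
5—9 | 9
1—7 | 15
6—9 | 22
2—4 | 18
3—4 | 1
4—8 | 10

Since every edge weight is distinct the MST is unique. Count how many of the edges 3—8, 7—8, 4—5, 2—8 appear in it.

Sort edges by weight, then run Kruskal:
3—4 (1): add — endpoints in different components.
2—6 (3): add — endpoints in different components.
1—3 (4): add — endpoints in different components.
6—7 (5): add — endpoints in different components.
2—8 (6): add — endpoints in different components.
5—9 (9): add — endpoints in different components.
4—8 (10): add — endpoints in different components.
3—8 (11): skip — 3 and 8 already connected.
4—5 (12): add — endpoints in different components.
MST edge set: {3—4, 2—6, 1—3, 6—7, 2—8, 5—9, 4—8, 4—5}.
Of the listed edges, {4—5, 2—8} are in the MST → 2.

2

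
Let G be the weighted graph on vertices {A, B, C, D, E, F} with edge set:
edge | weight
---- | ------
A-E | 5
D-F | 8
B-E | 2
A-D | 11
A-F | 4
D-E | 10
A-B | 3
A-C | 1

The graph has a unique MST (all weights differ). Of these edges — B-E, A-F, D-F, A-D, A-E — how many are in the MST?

3

Kruskal's algorithm — process edges by increasing weight (ties by edge label):
A-C (1): add — endpoints in different components.
B-E (2): add — endpoints in different components.
A-B (3): add — endpoints in different components.
A-F (4): add — endpoints in different components.
A-E (5): skip — A and E already connected.
D-F (8): add — endpoints in different components.
MST edge set: {A-C, B-E, A-B, A-F, D-F}.
Of the listed edges, {B-E, A-F, D-F} are in the MST → 3.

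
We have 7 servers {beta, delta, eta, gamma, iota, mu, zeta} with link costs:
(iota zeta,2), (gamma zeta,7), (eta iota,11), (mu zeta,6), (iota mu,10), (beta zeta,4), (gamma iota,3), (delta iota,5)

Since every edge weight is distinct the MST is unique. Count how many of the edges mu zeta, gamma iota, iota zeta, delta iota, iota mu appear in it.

Sort edges by weight, then run Kruskal:
iota zeta (2): add — endpoints in different components.
gamma iota (3): add — endpoints in different components.
beta zeta (4): add — endpoints in different components.
delta iota (5): add — endpoints in different components.
mu zeta (6): add — endpoints in different components.
gamma zeta (7): skip — zeta and gamma already connected.
iota mu (10): skip — iota and mu already connected.
eta iota (11): add — endpoints in different components.
MST edge set: {iota zeta, gamma iota, beta zeta, delta iota, mu zeta, eta iota}.
Of the listed edges, {mu zeta, gamma iota, iota zeta, delta iota} are in the MST → 4.

4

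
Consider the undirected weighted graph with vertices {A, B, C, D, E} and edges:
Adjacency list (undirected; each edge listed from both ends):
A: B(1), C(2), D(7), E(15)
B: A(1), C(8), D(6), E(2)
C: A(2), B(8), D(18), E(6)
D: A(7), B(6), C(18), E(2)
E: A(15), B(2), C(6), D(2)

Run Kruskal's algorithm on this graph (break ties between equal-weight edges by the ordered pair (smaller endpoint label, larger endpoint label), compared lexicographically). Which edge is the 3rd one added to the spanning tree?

Kruskal's algorithm — process edges by increasing weight (ties by edge label):
A—B (1): add — endpoints in different components.
A—C (2): add — endpoints in different components.
B—E (2): add — endpoints in different components.
D—E (2): add — endpoints in different components.
The 3rd edge added is B—E.

B-E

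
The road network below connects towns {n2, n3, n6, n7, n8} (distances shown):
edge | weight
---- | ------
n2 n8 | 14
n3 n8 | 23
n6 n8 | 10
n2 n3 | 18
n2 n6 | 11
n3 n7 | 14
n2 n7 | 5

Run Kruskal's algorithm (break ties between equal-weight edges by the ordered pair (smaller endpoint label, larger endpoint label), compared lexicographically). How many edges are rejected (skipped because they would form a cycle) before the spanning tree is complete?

1

Kruskal: consider edges lightest-first.
n2 n7 (5): add. Components now {n3} {n2,n7} {n6} {n8}
n6 n8 (10): add. Components now {n3} {n2,n7} {n6,n8}
n2 n6 (11): add. Components now {n3} {n2,n6,n7,n8}
n2 n8 (14): skip — n2 and n8 already connected.
n3 n7 (14): add. Components now {n2,n3,n6,n7,n8}
Edges rejected before the tree was complete: 1.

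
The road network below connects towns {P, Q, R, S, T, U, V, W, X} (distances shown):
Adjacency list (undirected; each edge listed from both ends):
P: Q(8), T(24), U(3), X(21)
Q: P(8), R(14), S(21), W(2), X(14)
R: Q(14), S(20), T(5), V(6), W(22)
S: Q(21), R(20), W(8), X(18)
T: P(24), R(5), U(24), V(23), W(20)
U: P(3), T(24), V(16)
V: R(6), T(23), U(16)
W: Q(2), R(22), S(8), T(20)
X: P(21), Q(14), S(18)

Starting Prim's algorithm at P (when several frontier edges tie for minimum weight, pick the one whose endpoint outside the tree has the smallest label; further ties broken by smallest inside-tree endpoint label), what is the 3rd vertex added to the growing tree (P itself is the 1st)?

Q

Grow the tree from P using Prim:
Step 1: cheapest edge leaving the tree is P–U (3); add U.
Step 2: cheapest edge leaving the tree is P–Q (8); add Q.
Step 3: cheapest edge leaving the tree is Q–W (2); add W.
Step 4: cheapest edge leaving the tree is S–W (8); add S.
Step 5: cheapest edge leaving the tree is Q–R (14); add R.
Step 6: cheapest edge leaving the tree is R–T (5); add T.
Step 7: cheapest edge leaving the tree is R–V (6); add V.
Step 8: cheapest edge leaving the tree is Q–X (14); add X.
Vertex order: P, U, Q, W, S, R, T, V, X. The 3rd vertex is Q.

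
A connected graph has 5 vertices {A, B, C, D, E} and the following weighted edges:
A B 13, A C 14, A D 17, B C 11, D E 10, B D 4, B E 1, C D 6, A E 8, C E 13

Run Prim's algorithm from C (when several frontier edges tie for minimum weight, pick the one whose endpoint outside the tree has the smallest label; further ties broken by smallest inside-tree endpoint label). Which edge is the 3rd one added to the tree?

B-E

Grow the tree from C using Prim:
Step 1: frontier [C D 6, B C 11, C E 13, A C 14] → take C D (6); add D.
Step 2: frontier [B C 11, C E 13, A C 14, B D 4, D E 10, A D 17] → take B D (4); add B.
Step 3: frontier [B E 1, A B 13, C E 13, A C 14, D E 10, A D 17] → take B E (1); add E.
Step 4: frontier [A B 13, A C 14, A D 17, A E 8] → take A E (8); add A.
The 3rd edge added is B E.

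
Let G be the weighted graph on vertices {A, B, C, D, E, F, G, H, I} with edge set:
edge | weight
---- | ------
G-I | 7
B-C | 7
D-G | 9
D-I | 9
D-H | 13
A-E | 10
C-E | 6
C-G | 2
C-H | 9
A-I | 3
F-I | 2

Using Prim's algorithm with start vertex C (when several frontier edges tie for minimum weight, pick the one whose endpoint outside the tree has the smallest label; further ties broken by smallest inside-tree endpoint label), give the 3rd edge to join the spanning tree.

B-C

Prim, starting at C.
Step 1: frontier [C-G 2, C-E 6, B-C 7, C-H 9] → take C-G (2); add G.
Step 2: frontier [C-E 6, B-C 7, C-H 9, G-I 7, D-G 9] → take C-E (6); add E.
Step 3: frontier [B-C 7, C-H 9, A-E 10, G-I 7, D-G 9] → take B-C (7); add B.
Step 4: frontier [C-H 9, A-E 10, G-I 7, D-G 9] → take G-I (7); add I.
Step 5: frontier [C-H 9, A-E 10, D-G 9, F-I 2, A-I 3, D-I 9] → take F-I (2); add F.
Step 6: frontier [C-H 9, A-E 10, D-G 9, A-I 3, D-I 9] → take A-I (3); add A.
Step 7: frontier [C-H 9, D-G 9, D-I 9] → take D-G (9); add D.
Step 8: frontier [C-H 9, D-H 13] → take C-H (9); add H.
The 3rd edge added is B-C.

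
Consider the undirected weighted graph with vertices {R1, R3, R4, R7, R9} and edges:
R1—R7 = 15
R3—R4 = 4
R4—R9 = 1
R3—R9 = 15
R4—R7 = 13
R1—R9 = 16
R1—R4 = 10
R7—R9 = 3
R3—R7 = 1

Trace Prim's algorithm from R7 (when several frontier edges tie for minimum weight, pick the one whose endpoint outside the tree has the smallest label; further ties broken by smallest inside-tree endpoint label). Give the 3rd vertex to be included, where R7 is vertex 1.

R9

Grow the tree from R7 using Prim:
Step 1: frontier [R3—R7 1, R7—R9 3, R4—R7 13, R1—R7 15] → take R3—R7 (1); add R3.
Step 2: frontier [R3—R4 4, R3—R9 15, R7—R9 3, R4—R7 13, R1—R7 15] → take R7—R9 (3); add R9.
Step 3: frontier [R3—R4 4, R4—R7 13, R1—R7 15, R4—R9 1, R1—R9 16] → take R4—R9 (1); add R4.
Step 4: frontier [R1—R4 10, R1—R7 15, R1—R9 16] → take R1—R4 (10); add R1.
Vertex order: R7, R3, R9, R4, R1. The 3rd vertex is R9.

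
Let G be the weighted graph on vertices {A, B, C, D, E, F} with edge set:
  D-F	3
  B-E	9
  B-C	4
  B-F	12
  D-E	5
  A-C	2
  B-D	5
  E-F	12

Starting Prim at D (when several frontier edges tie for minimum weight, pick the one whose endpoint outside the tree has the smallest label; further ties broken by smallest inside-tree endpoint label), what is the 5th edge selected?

Prim's algorithm from D:
Step 1: cheapest edge leaving the tree is D-F (3); add F.
Step 2: cheapest edge leaving the tree is B-D (5); add B.
Step 3: cheapest edge leaving the tree is B-C (4); add C.
Step 4: cheapest edge leaving the tree is A-C (2); add A.
Step 5: cheapest edge leaving the tree is D-E (5); add E.
The 5th edge added is D-E.

D-E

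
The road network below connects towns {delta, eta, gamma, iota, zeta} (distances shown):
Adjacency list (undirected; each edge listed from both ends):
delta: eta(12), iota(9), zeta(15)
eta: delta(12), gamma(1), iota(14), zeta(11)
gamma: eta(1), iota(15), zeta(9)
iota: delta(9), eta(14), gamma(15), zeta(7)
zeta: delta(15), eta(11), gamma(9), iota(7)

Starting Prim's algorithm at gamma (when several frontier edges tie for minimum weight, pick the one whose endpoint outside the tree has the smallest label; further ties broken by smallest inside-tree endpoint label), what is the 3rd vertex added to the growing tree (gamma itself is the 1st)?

Grow the tree from gamma using Prim:
Step 1: frontier [eta-gamma 1, gamma-zeta 9, gamma-iota 15] → take eta-gamma (1); add eta.
Step 2: frontier [eta-zeta 11, delta-eta 12, eta-iota 14, gamma-zeta 9, gamma-iota 15] → take gamma-zeta (9); add zeta.
Step 3: frontier [delta-eta 12, eta-iota 14, gamma-iota 15, iota-zeta 7, delta-zeta 15] → take iota-zeta (7); add iota.
Step 4: frontier [delta-eta 12, delta-iota 9, delta-zeta 15] → take delta-iota (9); add delta.
Vertex order: gamma, eta, zeta, iota, delta. The 3rd vertex is zeta.

zeta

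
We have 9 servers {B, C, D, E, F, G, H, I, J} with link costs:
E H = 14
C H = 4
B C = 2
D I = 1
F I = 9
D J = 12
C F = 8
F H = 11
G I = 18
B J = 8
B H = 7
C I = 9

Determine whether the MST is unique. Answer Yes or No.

Kruskal's algorithm — process edges by increasing weight (ties by edge label):
D I (1): add — endpoints in different components.
B C (2): add — endpoints in different components.
C H (4): add — endpoints in different components.
B H (7): skip — B and H already connected.
B J (8): add — endpoints in different components.
C F (8): add — endpoints in different components.
C I (9): add — endpoints in different components.
F I (9): skip — F and I already connected.
F H (11): skip — F and H already connected.
D J (12): skip — D and J already connected.
E H (14): add — endpoints in different components.
G I (18): add — endpoints in different components.
Non-tree edge F I has weight 9, equal to the heaviest edge on its tree cycle — swapping gives another MST of the same weight. Not unique.

No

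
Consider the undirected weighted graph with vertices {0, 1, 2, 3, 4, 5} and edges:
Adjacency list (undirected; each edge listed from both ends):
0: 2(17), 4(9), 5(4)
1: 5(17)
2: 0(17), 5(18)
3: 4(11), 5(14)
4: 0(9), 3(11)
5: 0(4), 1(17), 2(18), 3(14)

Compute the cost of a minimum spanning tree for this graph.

Kruskal's algorithm — process edges by increasing weight (ties by edge label):
0 5 (4): add — endpoints in different components.
0 4 (9): add — endpoints in different components.
3 4 (11): add — endpoints in different components.
3 5 (14): skip — 3 and 5 already connected.
0 2 (17): add — endpoints in different components.
1 5 (17): add — endpoints in different components.
MST edges: 0 5, 0 4, 3 4, 0 2, 1 5; total weight 4+9+11+17+17 = 58.

58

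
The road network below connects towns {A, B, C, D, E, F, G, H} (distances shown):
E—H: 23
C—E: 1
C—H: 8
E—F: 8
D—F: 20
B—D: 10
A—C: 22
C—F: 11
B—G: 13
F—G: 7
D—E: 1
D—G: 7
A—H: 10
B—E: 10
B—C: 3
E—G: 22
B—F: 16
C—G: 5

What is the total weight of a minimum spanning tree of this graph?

35

Sort edges by weight, then run Kruskal:
C—E (1): add — endpoints in different components.
D—E (1): add — endpoints in different components.
B—C (3): add — endpoints in different components.
C—G (5): add — endpoints in different components.
D—G (7): skip — D and G already connected.
F—G (7): add — endpoints in different components.
C—H (8): add — endpoints in different components.
E—F (8): skip — E and F already connected.
A—H (10): add — endpoints in different components.
MST edges: C—E, D—E, B—C, C—G, F—G, C—H, A—H; total weight 1+1+3+5+7+8+10 = 35.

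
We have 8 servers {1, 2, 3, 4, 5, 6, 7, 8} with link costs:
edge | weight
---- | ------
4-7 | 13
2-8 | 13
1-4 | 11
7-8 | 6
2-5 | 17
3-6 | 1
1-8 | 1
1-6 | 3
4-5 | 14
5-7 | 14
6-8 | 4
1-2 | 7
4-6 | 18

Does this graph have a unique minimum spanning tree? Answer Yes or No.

No

Kruskal's algorithm — process edges by increasing weight (ties by edge label):
1-8 (1): add — endpoints in different components.
3-6 (1): add — endpoints in different components.
1-6 (3): add — endpoints in different components.
6-8 (4): skip — 6 and 8 already connected.
7-8 (6): add — endpoints in different components.
1-2 (7): add — endpoints in different components.
1-4 (11): add — endpoints in different components.
2-8 (13): skip — 2 and 8 already connected.
4-7 (13): skip — 4 and 7 already connected.
4-5 (14): add — endpoints in different components.
Non-tree edge 5-7 has weight 14, equal to the heaviest edge on its tree cycle — swapping gives another MST of the same weight. Not unique.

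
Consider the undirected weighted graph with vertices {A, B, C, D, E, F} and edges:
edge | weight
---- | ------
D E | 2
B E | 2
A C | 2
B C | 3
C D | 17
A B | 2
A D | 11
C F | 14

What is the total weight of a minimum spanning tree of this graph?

Kruskal: consider edges lightest-first.
A B (2): add — endpoints in different components.
A C (2): add — endpoints in different components.
B E (2): add — endpoints in different components.
D E (2): add — endpoints in different components.
B C (3): skip — B and C already connected.
A D (11): skip — A and D already connected.
C F (14): add — endpoints in different components.
MST edges: A B, A C, B E, D E, C F; total weight 2+2+2+2+14 = 22.

22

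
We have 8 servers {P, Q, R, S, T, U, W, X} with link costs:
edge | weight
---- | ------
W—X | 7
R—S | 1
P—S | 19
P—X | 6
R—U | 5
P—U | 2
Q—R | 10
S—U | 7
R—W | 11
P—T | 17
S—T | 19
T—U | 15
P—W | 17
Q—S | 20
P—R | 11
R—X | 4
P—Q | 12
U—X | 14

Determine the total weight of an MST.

44

Kruskal: consider edges lightest-first.
R—S (1): add — endpoints in different components.
P—U (2): add — endpoints in different components.
R—X (4): add — endpoints in different components.
R—U (5): add — endpoints in different components.
P—X (6): skip — P and X already connected.
S—U (7): skip — S and U already connected.
W—X (7): add — endpoints in different components.
Q—R (10): add — endpoints in different components.
P—R (11): skip — P and R already connected.
R—W (11): skip — W and R already connected.
P—Q (12): skip — P and Q already connected.
U—X (14): skip — X and U already connected.
T—U (15): add — endpoints in different components.
MST edges: R—S, P—U, R—X, R—U, W—X, Q—R, T—U; total weight 1+2+4+5+7+10+15 = 44.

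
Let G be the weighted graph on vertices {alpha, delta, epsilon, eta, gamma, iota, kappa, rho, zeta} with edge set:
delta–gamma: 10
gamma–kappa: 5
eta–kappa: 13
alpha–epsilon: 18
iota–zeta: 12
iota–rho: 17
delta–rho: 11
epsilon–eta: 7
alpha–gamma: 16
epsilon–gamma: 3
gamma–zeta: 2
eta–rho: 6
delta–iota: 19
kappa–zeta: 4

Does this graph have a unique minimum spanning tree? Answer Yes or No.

Kruskal: consider edges lightest-first.
gamma–zeta (2): add — endpoints in different components.
epsilon–gamma (3): add — endpoints in different components.
kappa–zeta (4): add — endpoints in different components.
gamma–kappa (5): skip — kappa and gamma already connected.
eta–rho (6): add — endpoints in different components.
epsilon–eta (7): add — endpoints in different components.
delta–gamma (10): add — endpoints in different components.
delta–rho (11): skip — rho and delta already connected.
iota–zeta (12): add — endpoints in different components.
eta–kappa (13): skip — kappa and eta already connected.
alpha–gamma (16): add — endpoints in different components.
Every non-tree edge has weight strictly greater than the heaviest edge on the tree path between its endpoints, so the MST is unique.

Yes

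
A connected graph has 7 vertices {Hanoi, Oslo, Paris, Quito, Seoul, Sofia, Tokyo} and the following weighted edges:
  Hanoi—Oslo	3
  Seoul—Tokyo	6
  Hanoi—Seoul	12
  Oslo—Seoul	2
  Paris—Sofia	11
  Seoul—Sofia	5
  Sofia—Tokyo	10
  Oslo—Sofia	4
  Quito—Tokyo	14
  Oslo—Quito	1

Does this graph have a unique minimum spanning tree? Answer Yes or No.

Yes

Sort edges by weight, then run Kruskal:
Oslo—Quito (1): add — endpoints in different components.
Oslo—Seoul (2): add — endpoints in different components.
Hanoi—Oslo (3): add — endpoints in different components.
Oslo—Sofia (4): add — endpoints in different components.
Seoul—Sofia (5): skip — Seoul and Sofia already connected.
Seoul—Tokyo (6): add — endpoints in different components.
Sofia—Tokyo (10): skip — Sofia and Tokyo already connected.
Paris—Sofia (11): add — endpoints in different components.
Every non-tree edge has weight strictly greater than the heaviest edge on the tree path between its endpoints, so the MST is unique.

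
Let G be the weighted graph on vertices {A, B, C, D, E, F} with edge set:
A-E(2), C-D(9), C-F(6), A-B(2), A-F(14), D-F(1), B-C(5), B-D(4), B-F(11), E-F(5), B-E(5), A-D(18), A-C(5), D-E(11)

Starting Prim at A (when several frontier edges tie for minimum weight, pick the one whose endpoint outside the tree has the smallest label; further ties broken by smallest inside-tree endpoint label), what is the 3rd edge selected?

Prim's algorithm from A:
Step 1: frontier [A-B 2, A-E 2, A-C 5, A-F 14, A-D 18] → take A-B (2); add B.
Step 2: frontier [A-E 2, A-C 5, A-F 14, A-D 18, B-D 4, B-C 5, B-E 5, B-F 11] → take A-E (2); add E.
Step 3: frontier [A-C 5, A-F 14, A-D 18, B-D 4, B-C 5, B-F 11, E-F 5, D-E 11] → take B-D (4); add D.
Step 4: frontier [A-C 5, A-F 14, B-C 5, B-F 11, D-F 1, C-D 9, E-F 5] → take D-F (1); add F.
Step 5: frontier [A-C 5, B-C 5, C-D 9, C-F 6] → take A-C (5); add C.
The 3rd edge added is B-D.

B-D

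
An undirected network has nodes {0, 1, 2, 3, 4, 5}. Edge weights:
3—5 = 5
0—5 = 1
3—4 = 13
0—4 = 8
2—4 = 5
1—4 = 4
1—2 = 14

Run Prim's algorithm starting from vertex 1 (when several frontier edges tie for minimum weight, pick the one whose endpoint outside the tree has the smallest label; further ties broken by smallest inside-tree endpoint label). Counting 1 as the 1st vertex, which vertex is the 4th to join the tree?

0

Grow the tree from 1 using Prim:
Step 1: cheapest edge leaving the tree is 1—4 (4); add 4.
Step 2: cheapest edge leaving the tree is 2—4 (5); add 2.
Step 3: cheapest edge leaving the tree is 0—4 (8); add 0.
Step 4: cheapest edge leaving the tree is 0—5 (1); add 5.
Step 5: cheapest edge leaving the tree is 3—5 (5); add 3.
Vertex order: 1, 4, 2, 0, 5, 3. The 4th vertex is 0.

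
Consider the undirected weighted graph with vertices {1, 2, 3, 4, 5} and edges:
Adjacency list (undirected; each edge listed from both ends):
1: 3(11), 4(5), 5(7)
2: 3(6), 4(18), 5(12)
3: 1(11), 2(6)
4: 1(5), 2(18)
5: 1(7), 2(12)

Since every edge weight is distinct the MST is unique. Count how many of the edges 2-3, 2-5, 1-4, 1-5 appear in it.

3

Sort edges by weight, then run Kruskal:
1-4 (5): add — endpoints in different components.
2-3 (6): add — endpoints in different components.
1-5 (7): add — endpoints in different components.
1-3 (11): add — endpoints in different components.
MST edge set: {1-4, 2-3, 1-5, 1-3}.
Of the listed edges, {2-3, 1-4, 1-5} are in the MST → 3.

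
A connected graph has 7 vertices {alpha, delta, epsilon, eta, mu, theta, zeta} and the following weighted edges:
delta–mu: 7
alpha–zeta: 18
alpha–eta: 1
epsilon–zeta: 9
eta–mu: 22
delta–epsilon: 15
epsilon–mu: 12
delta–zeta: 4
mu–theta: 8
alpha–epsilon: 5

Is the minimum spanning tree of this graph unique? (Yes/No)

Kruskal's algorithm — process edges by increasing weight (ties by edge label):
alpha–eta (1): add. Components now {epsilon} {theta} {alpha,eta} {zeta} {delta} {mu}
delta–zeta (4): add. Components now {epsilon} {theta} {alpha,eta} {delta,zeta} {mu}
alpha–epsilon (5): add. Components now {alpha,epsilon,eta} {theta} {delta,zeta} {mu}
delta–mu (7): add. Components now {alpha,epsilon,eta} {theta} {delta,mu,zeta}
mu–theta (8): add. Components now {alpha,epsilon,eta} {delta,mu,theta,zeta}
epsilon–zeta (9): add. Components now {alpha,delta,epsilon,eta,mu,theta,zeta}
Every non-tree edge has weight strictly greater than the heaviest edge on the tree path between its endpoints, so the MST is unique.

Yes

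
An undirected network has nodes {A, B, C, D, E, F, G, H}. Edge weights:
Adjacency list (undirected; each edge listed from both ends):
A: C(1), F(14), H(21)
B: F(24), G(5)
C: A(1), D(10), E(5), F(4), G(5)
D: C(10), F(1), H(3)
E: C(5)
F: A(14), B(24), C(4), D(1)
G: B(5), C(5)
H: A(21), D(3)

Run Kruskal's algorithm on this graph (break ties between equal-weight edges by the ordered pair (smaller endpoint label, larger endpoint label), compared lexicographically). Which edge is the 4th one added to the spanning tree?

C-F

Kruskal: consider edges lightest-first.
A–C (1): add — endpoints in different components.
D–F (1): add — endpoints in different components.
D–H (3): add — endpoints in different components.
C–F (4): add — endpoints in different components.
B–G (5): add — endpoints in different components.
C–E (5): add — endpoints in different components.
C–G (5): add — endpoints in different components.
The 4th edge added is C–F.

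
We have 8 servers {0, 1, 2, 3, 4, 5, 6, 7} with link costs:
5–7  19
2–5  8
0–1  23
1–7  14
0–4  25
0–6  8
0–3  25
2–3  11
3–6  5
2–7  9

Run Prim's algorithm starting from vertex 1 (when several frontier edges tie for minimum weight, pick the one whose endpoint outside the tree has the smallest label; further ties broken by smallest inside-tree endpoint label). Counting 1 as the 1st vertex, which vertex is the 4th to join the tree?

5

Grow the tree from 1 using Prim:
Step 1: frontier [1–7 14, 0–1 23] → take 1–7 (14); add 7.
Step 2: frontier [0–1 23, 2–7 9, 5–7 19] → take 2–7 (9); add 2.
Step 3: frontier [0–1 23, 2–5 8, 2–3 11, 5–7 19] → take 2–5 (8); add 5.
Step 4: frontier [0–1 23, 2–3 11] → take 2–3 (11); add 3.
Step 5: frontier [0–1 23, 3–6 5, 0–3 25] → take 3–6 (5); add 6.
Step 6: frontier [0–1 23, 0–3 25, 0–6 8] → take 0–6 (8); add 0.
Step 7: frontier [0–4 25] → take 0–4 (25); add 4.
Vertex order: 1, 7, 2, 5, 3, 6, 0, 4. The 4th vertex is 5.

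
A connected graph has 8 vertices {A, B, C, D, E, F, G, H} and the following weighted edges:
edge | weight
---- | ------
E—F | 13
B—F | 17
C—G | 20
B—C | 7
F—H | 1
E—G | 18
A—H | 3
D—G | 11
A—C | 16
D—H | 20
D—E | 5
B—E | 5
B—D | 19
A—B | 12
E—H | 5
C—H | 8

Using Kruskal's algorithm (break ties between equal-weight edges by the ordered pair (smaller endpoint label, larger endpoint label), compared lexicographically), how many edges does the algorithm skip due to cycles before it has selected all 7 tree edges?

1

Kruskal: consider edges lightest-first.
F—H (1): add — endpoints in different components.
A—H (3): add — endpoints in different components.
B—E (5): add — endpoints in different components.
D—E (5): add — endpoints in different components.
E—H (5): add — endpoints in different components.
B—C (7): add — endpoints in different components.
C—H (8): skip — C and H already connected.
D—G (11): add — endpoints in different components.
Edges rejected before the tree was complete: 1.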